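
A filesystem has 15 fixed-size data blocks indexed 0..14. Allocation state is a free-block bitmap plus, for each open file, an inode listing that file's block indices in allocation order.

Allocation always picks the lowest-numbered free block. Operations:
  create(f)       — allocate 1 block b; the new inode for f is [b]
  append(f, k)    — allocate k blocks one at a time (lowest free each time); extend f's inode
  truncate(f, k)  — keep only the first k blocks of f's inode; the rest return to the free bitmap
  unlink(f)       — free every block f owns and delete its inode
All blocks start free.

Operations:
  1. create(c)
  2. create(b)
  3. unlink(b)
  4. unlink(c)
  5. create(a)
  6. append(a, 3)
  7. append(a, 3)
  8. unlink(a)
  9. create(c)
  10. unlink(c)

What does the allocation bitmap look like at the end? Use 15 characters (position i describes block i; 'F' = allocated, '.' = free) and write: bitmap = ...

create(c): bitmap=F.............. | c=[0]
create(b): bitmap=FF............. | b=[1] c=[0]
unlink(b): bitmap=F.............. | c=[0]
unlink(c): bitmap=............... | 
create(a): bitmap=F.............. | a=[0]
append(a, 3): bitmap=FFFF........... | a=[0, 1, 2, 3]
append(a, 3): bitmap=FFFFFFF........ | a=[0, 1, 2, 3, 4, 5, 6]
unlink(a): bitmap=............... | 
create(c): bitmap=F.............. | c=[0]
unlink(c): bitmap=............... | 

bitmap = ...............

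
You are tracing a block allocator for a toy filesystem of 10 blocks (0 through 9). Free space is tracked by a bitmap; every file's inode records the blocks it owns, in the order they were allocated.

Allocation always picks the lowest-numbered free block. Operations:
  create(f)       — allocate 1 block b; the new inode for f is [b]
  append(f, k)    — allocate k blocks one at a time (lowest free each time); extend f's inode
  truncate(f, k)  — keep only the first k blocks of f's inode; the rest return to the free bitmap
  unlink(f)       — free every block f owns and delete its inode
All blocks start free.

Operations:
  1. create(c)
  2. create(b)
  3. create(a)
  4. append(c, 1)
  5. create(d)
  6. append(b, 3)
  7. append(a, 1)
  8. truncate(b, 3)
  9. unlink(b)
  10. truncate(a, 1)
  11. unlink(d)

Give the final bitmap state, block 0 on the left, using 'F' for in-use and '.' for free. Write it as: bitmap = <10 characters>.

bitmap = F.FF......

after create(c) → c:[0]  free=[F.........]
after create(b) → b:[1], c:[0]  free=[FF........]
after create(a) → a:[2], b:[1], c:[0]  free=[FFF.......]
after append(c, 1) → a:[2], b:[1], c:[0, 3]  free=[FFFF......]
after create(d) → a:[2], b:[1], c:[0, 3], d:[4]  free=[FFFFF.....]
after append(b, 3) → a:[2], b:[1, 5, 6, 7], c:[0, 3], d:[4]  free=[FFFFFFFF..]
after append(a, 1) → a:[2, 8], b:[1, 5, 6, 7], c:[0, 3], d:[4]  free=[FFFFFFFFF.]
after truncate(b, 3) → a:[2, 8], b:[1, 5, 6], c:[0, 3], d:[4]  free=[FFFFFFF.F.]
after unlink(b) → a:[2, 8], c:[0, 3], d:[4]  free=[F.FFF...F.]
after truncate(a, 1) → a:[2], c:[0, 3], d:[4]  free=[F.FFF.....]
after unlink(d) → a:[2], c:[0, 3]  free=[F.FF......]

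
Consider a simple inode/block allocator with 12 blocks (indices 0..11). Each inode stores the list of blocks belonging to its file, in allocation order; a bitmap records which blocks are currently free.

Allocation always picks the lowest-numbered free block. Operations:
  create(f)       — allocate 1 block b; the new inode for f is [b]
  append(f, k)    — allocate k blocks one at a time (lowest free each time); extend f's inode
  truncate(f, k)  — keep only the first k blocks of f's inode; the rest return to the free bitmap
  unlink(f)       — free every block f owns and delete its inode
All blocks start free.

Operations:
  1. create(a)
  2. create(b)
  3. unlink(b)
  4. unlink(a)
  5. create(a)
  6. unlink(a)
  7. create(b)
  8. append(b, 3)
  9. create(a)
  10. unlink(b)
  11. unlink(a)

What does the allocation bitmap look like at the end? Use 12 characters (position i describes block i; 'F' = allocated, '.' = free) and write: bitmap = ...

bitmap = ............

after create(a) → a:[0]  free=[F...........]
after create(b) → a:[0], b:[1]  free=[FF..........]
after unlink(b) → a:[0]  free=[F...........]
after unlink(a) →   free=[............]
after create(a) → a:[0]  free=[F...........]
after unlink(a) →   free=[............]
after create(b) → b:[0]  free=[F...........]
after append(b, 3) → b:[0, 1, 2, 3]  free=[FFFF........]
after create(a) → a:[4], b:[0, 1, 2, 3]  free=[FFFFF.......]
after unlink(b) → a:[4]  free=[....F.......]
after unlink(a) →   free=[............]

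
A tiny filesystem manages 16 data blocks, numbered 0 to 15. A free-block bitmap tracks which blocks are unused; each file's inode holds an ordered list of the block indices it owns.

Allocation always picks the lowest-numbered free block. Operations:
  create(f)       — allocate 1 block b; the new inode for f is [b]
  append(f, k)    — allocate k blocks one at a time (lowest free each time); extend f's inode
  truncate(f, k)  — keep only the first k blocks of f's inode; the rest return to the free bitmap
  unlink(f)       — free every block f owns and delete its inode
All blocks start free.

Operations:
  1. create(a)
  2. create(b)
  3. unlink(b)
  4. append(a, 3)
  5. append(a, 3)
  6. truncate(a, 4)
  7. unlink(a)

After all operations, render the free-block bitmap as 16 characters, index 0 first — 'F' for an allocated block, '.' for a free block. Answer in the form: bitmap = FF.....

[1] create(a) — a=0 (map F...............)
[2] create(b) — a=0 b=1 (map FF..............)
[3] unlink(b) — a=0 (map F...............)
[4] append(a, 3) — a=0,1,2,3 (map FFFF............)
[5] append(a, 3) — a=0,1,2,3,4,5,6 (map FFFFFFF.........)
[6] truncate(a, 4) — a=0,1,2,3 (map FFFF............)
[7] unlink(a) —  (map ................)

bitmap = ................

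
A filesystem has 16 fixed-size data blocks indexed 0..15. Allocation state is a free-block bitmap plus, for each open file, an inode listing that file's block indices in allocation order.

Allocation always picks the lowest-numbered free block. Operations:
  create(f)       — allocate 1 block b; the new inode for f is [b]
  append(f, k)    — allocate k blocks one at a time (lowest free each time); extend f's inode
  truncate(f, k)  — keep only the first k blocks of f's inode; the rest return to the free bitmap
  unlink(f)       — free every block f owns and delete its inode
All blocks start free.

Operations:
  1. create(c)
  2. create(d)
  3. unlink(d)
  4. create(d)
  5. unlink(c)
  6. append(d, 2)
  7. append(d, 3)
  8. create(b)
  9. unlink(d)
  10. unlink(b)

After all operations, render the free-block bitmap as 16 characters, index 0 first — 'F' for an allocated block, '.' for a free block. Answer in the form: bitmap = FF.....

bitmap = ................

after create(c) → c:[0]  free=[F...............]
after create(d) → c:[0], d:[1]  free=[FF..............]
after unlink(d) → c:[0]  free=[F...............]
after create(d) → c:[0], d:[1]  free=[FF..............]
after unlink(c) → d:[1]  free=[.F..............]
after append(d, 2) → d:[1, 0, 2]  free=[FFF.............]
after append(d, 3) → d:[1, 0, 2, 3, 4, 5]  free=[FFFFFF..........]
after create(b) → b:[6], d:[1, 0, 2, 3, 4, 5]  free=[FFFFFFF.........]
after unlink(d) → b:[6]  free=[......F.........]
after unlink(b) →   free=[................]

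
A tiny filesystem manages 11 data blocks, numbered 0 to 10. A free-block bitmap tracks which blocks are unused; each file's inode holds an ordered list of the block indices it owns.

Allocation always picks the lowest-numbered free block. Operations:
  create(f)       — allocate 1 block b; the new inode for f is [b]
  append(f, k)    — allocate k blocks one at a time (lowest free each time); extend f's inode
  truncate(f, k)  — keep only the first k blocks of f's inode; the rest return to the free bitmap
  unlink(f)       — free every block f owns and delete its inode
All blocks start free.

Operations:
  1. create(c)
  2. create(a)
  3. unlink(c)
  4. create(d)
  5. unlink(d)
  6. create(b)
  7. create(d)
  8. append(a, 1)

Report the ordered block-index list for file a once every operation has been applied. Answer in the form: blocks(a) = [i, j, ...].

blocks(a) = [1, 3]

  1. create(c)  ⇒  F..........  {c→[0]}
  2. create(a)  ⇒  FF.........  {a→[1]; c→[0]}
  3. unlink(c)  ⇒  .F.........  {a→[1]}
  4. create(d)  ⇒  FF.........  {a→[1]; d→[0]}
  5. unlink(d)  ⇒  .F.........  {a→[1]}
  6. create(b)  ⇒  FF.........  {a→[1]; b→[0]}
  7. create(d)  ⇒  FFF........  {a→[1]; b→[0]; d→[2]}
  8. append(a, 1)  ⇒  FFFF.......  {a→[1, 3]; b→[0]; d→[2]}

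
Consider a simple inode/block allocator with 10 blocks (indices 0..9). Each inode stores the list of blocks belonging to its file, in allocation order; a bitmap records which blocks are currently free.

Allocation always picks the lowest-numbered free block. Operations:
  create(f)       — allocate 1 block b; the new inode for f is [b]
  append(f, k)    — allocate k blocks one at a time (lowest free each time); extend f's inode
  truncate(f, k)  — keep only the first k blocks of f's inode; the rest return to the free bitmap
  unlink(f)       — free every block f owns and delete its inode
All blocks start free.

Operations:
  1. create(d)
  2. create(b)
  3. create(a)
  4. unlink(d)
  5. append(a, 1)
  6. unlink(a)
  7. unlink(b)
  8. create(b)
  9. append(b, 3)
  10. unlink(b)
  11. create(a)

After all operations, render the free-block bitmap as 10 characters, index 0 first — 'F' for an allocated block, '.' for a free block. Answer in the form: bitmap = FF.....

bitmap = F.........

after create(d) → d:[0]  free=[F.........]
after create(b) → b:[1], d:[0]  free=[FF........]
after create(a) → a:[2], b:[1], d:[0]  free=[FFF.......]
after unlink(d) → a:[2], b:[1]  free=[.FF.......]
after append(a, 1) → a:[2, 0], b:[1]  free=[FFF.......]
after unlink(a) → b:[1]  free=[.F........]
after unlink(b) →   free=[..........]
after create(b) → b:[0]  free=[F.........]
after append(b, 3) → b:[0, 1, 2, 3]  free=[FFFF......]
after unlink(b) →   free=[..........]
after create(a) → a:[0]  free=[F.........]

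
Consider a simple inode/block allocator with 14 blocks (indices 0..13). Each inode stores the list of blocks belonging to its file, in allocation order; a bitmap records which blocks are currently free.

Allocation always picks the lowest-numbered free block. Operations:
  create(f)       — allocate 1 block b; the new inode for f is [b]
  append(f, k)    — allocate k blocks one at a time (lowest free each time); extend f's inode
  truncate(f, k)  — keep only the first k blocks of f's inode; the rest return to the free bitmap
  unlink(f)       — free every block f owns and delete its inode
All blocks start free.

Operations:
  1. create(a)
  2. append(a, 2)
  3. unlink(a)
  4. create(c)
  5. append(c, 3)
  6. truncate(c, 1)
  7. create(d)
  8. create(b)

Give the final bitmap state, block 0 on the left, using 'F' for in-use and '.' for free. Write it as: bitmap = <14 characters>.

bitmap = FFF...........

  1. create(a)  ⇒  F.............  {a→[0]}
  2. append(a, 2)  ⇒  FFF...........  {a→[0, 1, 2]}
  3. unlink(a)  ⇒  ..............  {}
  4. create(c)  ⇒  F.............  {c→[0]}
  5. append(c, 3)  ⇒  FFFF..........  {c→[0, 1, 2, 3]}
  6. truncate(c, 1)  ⇒  F.............  {c→[0]}
  7. create(d)  ⇒  FF............  {c→[0]; d→[1]}
  8. create(b)  ⇒  FFF...........  {b→[2]; c→[0]; d→[1]}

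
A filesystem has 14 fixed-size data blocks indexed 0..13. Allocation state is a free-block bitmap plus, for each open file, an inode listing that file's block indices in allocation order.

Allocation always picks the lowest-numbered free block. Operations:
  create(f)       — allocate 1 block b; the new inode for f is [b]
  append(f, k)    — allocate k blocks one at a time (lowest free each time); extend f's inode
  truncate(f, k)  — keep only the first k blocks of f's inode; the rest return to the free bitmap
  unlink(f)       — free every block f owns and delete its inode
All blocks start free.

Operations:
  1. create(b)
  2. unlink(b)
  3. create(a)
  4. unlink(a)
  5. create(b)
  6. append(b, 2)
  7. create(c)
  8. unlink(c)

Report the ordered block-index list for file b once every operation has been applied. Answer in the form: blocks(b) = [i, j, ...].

blocks(b) = [0, 1, 2]

after create(b) → b:[0]  free=[F.............]
after unlink(b) →   free=[..............]
after create(a) → a:[0]  free=[F.............]
after unlink(a) →   free=[..............]
after create(b) → b:[0]  free=[F.............]
after append(b, 2) → b:[0, 1, 2]  free=[FFF...........]
after create(c) → b:[0, 1, 2], c:[3]  free=[FFFF..........]
after unlink(c) → b:[0, 1, 2]  free=[FFF...........]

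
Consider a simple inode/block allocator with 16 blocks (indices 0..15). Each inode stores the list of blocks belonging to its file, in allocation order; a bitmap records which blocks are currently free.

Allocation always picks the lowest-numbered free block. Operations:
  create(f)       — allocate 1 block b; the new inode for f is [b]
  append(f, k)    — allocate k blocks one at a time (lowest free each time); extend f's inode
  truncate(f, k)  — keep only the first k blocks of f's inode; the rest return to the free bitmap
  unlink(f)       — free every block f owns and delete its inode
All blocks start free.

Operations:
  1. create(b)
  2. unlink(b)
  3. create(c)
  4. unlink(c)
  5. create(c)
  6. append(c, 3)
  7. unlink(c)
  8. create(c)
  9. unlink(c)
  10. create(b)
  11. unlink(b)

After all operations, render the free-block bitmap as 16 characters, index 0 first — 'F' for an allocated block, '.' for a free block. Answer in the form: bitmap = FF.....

create(b): bitmap=F............... | b=[0]
unlink(b): bitmap=................ | 
create(c): bitmap=F............... | c=[0]
unlink(c): bitmap=................ | 
create(c): bitmap=F............... | c=[0]
append(c, 3): bitmap=FFFF............ | c=[0, 1, 2, 3]
unlink(c): bitmap=................ | 
create(c): bitmap=F............... | c=[0]
unlink(c): bitmap=................ | 
create(b): bitmap=F............... | b=[0]
unlink(b): bitmap=................ | 

bitmap = ................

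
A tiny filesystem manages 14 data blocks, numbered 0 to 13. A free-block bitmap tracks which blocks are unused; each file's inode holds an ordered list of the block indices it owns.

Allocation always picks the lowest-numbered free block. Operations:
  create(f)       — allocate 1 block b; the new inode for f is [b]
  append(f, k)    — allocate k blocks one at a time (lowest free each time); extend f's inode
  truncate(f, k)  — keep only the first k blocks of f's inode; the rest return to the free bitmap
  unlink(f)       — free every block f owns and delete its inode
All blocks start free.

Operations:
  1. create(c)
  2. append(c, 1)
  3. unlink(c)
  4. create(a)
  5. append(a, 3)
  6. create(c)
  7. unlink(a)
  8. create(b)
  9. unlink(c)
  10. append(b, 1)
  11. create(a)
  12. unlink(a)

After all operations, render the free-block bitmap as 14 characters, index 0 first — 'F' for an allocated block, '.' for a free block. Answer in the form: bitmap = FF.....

  1. create(c)  ⇒  F.............  {c→[0]}
  2. append(c, 1)  ⇒  FF............  {c→[0, 1]}
  3. unlink(c)  ⇒  ..............  {}
  4. create(a)  ⇒  F.............  {a→[0]}
  5. append(a, 3)  ⇒  FFFF..........  {a→[0, 1, 2, 3]}
  6. create(c)  ⇒  FFFFF.........  {a→[0, 1, 2, 3]; c→[4]}
  7. unlink(a)  ⇒  ....F.........  {c→[4]}
  8. create(b)  ⇒  F...F.........  {b→[0]; c→[4]}
  9. unlink(c)  ⇒  F.............  {b→[0]}
  10. append(b, 1)  ⇒  FF............  {b→[0, 1]}
  11. create(a)  ⇒  FFF...........  {a→[2]; b→[0, 1]}
  12. unlink(a)  ⇒  FF............  {b→[0, 1]}

bitmap = FF............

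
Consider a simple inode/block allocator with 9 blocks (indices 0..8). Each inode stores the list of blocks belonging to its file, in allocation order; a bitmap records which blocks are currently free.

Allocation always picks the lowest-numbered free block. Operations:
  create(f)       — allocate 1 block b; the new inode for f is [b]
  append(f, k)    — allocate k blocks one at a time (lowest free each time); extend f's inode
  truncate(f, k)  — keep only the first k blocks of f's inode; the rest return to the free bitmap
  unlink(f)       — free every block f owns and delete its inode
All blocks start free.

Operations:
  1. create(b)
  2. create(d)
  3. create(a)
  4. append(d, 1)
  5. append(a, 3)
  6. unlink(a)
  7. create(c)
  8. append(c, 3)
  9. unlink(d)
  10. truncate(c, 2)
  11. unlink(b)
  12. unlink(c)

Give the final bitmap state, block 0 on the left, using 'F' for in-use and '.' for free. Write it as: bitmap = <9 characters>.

  1. create(b)  ⇒  F........  {b→[0]}
  2. create(d)  ⇒  FF.......  {b→[0]; d→[1]}
  3. create(a)  ⇒  FFF......  {a→[2]; b→[0]; d→[1]}
  4. append(d, 1)  ⇒  FFFF.....  {a→[2]; b→[0]; d→[1, 3]}
  5. append(a, 3)  ⇒  FFFFFFF..  {a→[2, 4, 5, 6]; b→[0]; d→[1, 3]}
  6. unlink(a)  ⇒  FF.F.....  {b→[0]; d→[1, 3]}
  7. create(c)  ⇒  FFFF.....  {b→[0]; c→[2]; d→[1, 3]}
  8. append(c, 3)  ⇒  FFFFFFF..  {b→[0]; c→[2, 4, 5, 6]; d→[1, 3]}
  9. unlink(d)  ⇒  F.F.FFF..  {b→[0]; c→[2, 4, 5, 6]}
  10. truncate(c, 2)  ⇒  F.F.F....  {b→[0]; c→[2, 4]}
  11. unlink(b)  ⇒  ..F.F....  {c→[2, 4]}
  12. unlink(c)  ⇒  .........  {}

bitmap = .........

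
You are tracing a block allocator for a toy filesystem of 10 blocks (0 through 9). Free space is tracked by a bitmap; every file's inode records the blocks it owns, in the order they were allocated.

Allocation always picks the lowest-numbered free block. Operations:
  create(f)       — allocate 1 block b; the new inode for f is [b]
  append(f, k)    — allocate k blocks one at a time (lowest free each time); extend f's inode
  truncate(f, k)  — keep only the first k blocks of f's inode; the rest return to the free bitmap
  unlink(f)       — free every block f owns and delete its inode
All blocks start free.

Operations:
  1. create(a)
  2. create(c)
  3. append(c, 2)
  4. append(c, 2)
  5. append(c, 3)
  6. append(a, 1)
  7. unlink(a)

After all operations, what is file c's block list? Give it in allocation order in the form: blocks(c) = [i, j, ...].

blocks(c) = [1, 2, 3, 4, 5, 6, 7, 8]

after create(a) → a:[0]  free=[F.........]
after create(c) → a:[0], c:[1]  free=[FF........]
after append(c, 2) → a:[0], c:[1, 2, 3]  free=[FFFF......]
after append(c, 2) → a:[0], c:[1, 2, 3, 4, 5]  free=[FFFFFF....]
after append(c, 3) → a:[0], c:[1, 2, 3, 4, 5, 6, 7, 8]  free=[FFFFFFFFF.]
after append(a, 1) → a:[0, 9], c:[1, 2, 3, 4, 5, 6, 7, 8]  free=[FFFFFFFFFF]
after unlink(a) → c:[1, 2, 3, 4, 5, 6, 7, 8]  free=[.FFFFFFFF.]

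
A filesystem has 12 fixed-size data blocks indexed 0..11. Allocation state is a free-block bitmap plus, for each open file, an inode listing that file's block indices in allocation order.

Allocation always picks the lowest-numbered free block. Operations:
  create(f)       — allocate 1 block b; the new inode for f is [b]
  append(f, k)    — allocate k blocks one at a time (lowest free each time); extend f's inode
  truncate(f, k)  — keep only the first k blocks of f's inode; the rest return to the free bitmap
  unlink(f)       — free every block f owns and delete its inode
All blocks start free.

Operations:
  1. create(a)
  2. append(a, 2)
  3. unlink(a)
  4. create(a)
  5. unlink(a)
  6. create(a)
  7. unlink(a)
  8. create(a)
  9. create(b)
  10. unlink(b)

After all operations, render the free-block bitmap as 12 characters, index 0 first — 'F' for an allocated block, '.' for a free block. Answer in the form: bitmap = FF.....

create(a): bitmap=F........... | a=[0]
append(a, 2): bitmap=FFF......... | a=[0, 1, 2]
unlink(a): bitmap=............ | 
create(a): bitmap=F........... | a=[0]
unlink(a): bitmap=............ | 
create(a): bitmap=F........... | a=[0]
unlink(a): bitmap=............ | 
create(a): bitmap=F........... | a=[0]
create(b): bitmap=FF.......... | a=[0] b=[1]
unlink(b): bitmap=F........... | a=[0]

bitmap = F...........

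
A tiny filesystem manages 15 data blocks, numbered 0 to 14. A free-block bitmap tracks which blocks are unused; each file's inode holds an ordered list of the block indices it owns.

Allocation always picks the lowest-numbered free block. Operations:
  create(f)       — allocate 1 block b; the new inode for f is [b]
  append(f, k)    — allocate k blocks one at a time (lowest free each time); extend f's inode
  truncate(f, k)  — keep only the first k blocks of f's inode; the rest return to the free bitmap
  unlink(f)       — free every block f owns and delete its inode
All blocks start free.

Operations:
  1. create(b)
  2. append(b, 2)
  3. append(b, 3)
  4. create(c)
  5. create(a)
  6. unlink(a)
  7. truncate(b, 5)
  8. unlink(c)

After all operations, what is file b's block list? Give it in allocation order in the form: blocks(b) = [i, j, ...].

blocks(b) = [0, 1, 2, 3, 4]

create(b): bitmap=F.............. | b=[0]
append(b, 2): bitmap=FFF............ | b=[0, 1, 2]
append(b, 3): bitmap=FFFFFF......... | b=[0, 1, 2, 3, 4, 5]
create(c): bitmap=FFFFFFF........ | b=[0, 1, 2, 3, 4, 5] c=[6]
create(a): bitmap=FFFFFFFF....... | a=[7] b=[0, 1, 2, 3, 4, 5] c=[6]
unlink(a): bitmap=FFFFFFF........ | b=[0, 1, 2, 3, 4, 5] c=[6]
truncate(b, 5): bitmap=FFFFF.F........ | b=[0, 1, 2, 3, 4] c=[6]
unlink(c): bitmap=FFFFF.......... | b=[0, 1, 2, 3, 4]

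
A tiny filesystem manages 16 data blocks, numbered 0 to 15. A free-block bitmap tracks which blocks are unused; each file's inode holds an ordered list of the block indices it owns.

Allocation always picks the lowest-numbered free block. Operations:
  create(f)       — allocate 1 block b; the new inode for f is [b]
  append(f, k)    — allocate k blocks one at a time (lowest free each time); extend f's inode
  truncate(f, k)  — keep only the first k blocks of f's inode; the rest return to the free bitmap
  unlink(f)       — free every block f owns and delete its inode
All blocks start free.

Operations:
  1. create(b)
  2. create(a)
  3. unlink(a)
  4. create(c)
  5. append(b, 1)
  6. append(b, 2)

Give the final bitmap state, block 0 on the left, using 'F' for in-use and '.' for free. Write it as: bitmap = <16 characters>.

bitmap = FFFFF...........

  1. create(b)  ⇒  F...............  {b→[0]}
  2. create(a)  ⇒  FF..............  {a→[1]; b→[0]}
  3. unlink(a)  ⇒  F...............  {b→[0]}
  4. create(c)  ⇒  FF..............  {b→[0]; c→[1]}
  5. append(b, 1)  ⇒  FFF.............  {b→[0, 2]; c→[1]}
  6. append(b, 2)  ⇒  FFFFF...........  {b→[0, 2, 3, 4]; c→[1]}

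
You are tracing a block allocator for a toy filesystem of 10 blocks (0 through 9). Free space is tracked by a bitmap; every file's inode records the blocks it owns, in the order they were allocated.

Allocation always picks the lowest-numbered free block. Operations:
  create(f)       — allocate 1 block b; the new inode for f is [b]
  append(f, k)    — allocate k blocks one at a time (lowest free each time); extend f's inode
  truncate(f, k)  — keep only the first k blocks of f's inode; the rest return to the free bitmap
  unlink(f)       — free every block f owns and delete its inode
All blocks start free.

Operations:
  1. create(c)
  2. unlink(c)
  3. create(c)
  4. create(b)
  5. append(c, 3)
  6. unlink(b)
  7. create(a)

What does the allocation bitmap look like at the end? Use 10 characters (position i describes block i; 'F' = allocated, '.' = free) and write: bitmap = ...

bitmap = FFFFF.....

after create(c) → c:[0]  free=[F.........]
after unlink(c) →   free=[..........]
after create(c) → c:[0]  free=[F.........]
after create(b) → b:[1], c:[0]  free=[FF........]
after append(c, 3) → b:[1], c:[0, 2, 3, 4]  free=[FFFFF.....]
after unlink(b) → c:[0, 2, 3, 4]  free=[F.FFF.....]
after create(a) → a:[1], c:[0, 2, 3, 4]  free=[FFFFF.....]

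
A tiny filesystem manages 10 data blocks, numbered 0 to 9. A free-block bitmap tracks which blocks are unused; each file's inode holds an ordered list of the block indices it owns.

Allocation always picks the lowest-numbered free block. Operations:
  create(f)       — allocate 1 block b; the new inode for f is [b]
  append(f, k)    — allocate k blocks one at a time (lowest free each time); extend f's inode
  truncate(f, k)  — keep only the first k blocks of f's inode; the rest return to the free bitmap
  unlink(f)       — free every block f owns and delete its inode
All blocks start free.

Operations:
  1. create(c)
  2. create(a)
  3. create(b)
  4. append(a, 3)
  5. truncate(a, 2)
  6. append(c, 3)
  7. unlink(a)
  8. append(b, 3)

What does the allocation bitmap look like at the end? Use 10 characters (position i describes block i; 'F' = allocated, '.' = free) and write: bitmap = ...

bitmap = FFFFFFFF..

  1. create(c)  ⇒  F.........  {c→[0]}
  2. create(a)  ⇒  FF........  {a→[1]; c→[0]}
  3. create(b)  ⇒  FFF.......  {a→[1]; b→[2]; c→[0]}
  4. append(a, 3)  ⇒  FFFFFF....  {a→[1, 3, 4, 5]; b→[2]; c→[0]}
  5. truncate(a, 2)  ⇒  FFFF......  {a→[1, 3]; b→[2]; c→[0]}
  6. append(c, 3)  ⇒  FFFFFFF...  {a→[1, 3]; b→[2]; c→[0, 4, 5, 6]}
  7. unlink(a)  ⇒  F.F.FFF...  {b→[2]; c→[0, 4, 5, 6]}
  8. append(b, 3)  ⇒  FFFFFFFF..  {b→[2, 1, 3, 7]; c→[0, 4, 5, 6]}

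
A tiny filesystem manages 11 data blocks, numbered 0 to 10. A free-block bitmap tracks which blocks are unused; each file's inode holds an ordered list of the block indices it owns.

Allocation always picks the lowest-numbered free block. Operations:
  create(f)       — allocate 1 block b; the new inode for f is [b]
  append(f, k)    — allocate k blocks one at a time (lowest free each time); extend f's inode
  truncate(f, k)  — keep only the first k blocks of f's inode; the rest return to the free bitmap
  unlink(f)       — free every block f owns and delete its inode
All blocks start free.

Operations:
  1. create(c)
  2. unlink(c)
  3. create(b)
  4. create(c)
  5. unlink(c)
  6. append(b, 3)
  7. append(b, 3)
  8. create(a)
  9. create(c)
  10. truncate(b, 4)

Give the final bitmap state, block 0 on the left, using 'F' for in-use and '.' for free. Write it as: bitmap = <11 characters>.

bitmap = FFFF...FF..

[1] create(c) — c=0 (map F..........)
[2] unlink(c) —  (map ...........)
[3] create(b) — b=0 (map F..........)
[4] create(c) — b=0 c=1 (map FF.........)
[5] unlink(c) — b=0 (map F..........)
[6] append(b, 3) — b=0,1,2,3 (map FFFF.......)
[7] append(b, 3) — b=0,1,2,3,4,5,6 (map FFFFFFF....)
[8] create(a) — a=7 b=0,1,2,3,4,5,6 (map FFFFFFFF...)
[9] create(c) — a=7 b=0,1,2,3,4,5,6 c=8 (map FFFFFFFFF..)
[10] truncate(b, 4) — a=7 b=0,1,2,3 c=8 (map FFFF...FF..)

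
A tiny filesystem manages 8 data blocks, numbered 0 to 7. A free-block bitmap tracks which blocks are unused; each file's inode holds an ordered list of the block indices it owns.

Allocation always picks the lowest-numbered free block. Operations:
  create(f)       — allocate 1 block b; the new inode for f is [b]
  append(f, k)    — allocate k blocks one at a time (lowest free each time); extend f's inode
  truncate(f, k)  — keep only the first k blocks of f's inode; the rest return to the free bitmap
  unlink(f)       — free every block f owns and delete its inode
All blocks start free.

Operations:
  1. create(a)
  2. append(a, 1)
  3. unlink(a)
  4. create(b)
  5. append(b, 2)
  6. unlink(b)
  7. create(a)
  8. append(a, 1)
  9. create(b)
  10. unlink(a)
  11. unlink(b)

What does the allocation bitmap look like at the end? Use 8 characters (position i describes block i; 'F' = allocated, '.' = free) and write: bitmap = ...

bitmap = ........

after create(a) → a:[0]  free=[F.......]
after append(a, 1) → a:[0, 1]  free=[FF......]
after unlink(a) →   free=[........]
after create(b) → b:[0]  free=[F.......]
after append(b, 2) → b:[0, 1, 2]  free=[FFF.....]
after unlink(b) →   free=[........]
after create(a) → a:[0]  free=[F.......]
after append(a, 1) → a:[0, 1]  free=[FF......]
after create(b) → a:[0, 1], b:[2]  free=[FFF.....]
after unlink(a) → b:[2]  free=[..F.....]
after unlink(b) →   free=[........]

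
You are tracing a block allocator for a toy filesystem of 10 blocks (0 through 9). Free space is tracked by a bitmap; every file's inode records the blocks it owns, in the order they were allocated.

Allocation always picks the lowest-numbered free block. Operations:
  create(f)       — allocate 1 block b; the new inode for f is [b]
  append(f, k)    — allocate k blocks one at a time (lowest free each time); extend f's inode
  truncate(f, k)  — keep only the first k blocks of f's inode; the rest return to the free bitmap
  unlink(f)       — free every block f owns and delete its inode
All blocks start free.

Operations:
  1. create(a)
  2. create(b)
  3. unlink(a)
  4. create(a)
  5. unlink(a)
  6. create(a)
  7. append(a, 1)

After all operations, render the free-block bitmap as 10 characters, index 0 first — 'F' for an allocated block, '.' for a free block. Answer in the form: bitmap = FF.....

bitmap = FFF.......

[1] create(a) — a=0 (map F.........)
[2] create(b) — a=0 b=1 (map FF........)
[3] unlink(a) — b=1 (map .F........)
[4] create(a) — a=0 b=1 (map FF........)
[5] unlink(a) — b=1 (map .F........)
[6] create(a) — a=0 b=1 (map FF........)
[7] append(a, 1) — a=0,2 b=1 (map FFF.......)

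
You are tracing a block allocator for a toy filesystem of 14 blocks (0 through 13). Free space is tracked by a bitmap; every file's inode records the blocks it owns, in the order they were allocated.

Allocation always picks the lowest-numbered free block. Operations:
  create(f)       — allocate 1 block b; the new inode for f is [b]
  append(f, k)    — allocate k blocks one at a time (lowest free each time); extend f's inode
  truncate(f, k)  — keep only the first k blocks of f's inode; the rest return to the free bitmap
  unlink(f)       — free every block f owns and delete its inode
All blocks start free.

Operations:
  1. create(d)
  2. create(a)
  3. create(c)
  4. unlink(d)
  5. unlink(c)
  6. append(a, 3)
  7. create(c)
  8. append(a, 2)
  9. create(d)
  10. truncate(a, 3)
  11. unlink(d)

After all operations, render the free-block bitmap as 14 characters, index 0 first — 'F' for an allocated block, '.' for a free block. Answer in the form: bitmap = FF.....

create(d): bitmap=F............. | d=[0]
create(a): bitmap=FF............ | a=[1] d=[0]
create(c): bitmap=FFF........... | a=[1] c=[2] d=[0]
unlink(d): bitmap=.FF........... | a=[1] c=[2]
unlink(c): bitmap=.F............ | a=[1]
append(a, 3): bitmap=FFFF.......... | a=[1, 0, 2, 3]
create(c): bitmap=FFFFF......... | a=[1, 0, 2, 3] c=[4]
append(a, 2): bitmap=FFFFFFF....... | a=[1, 0, 2, 3, 5, 6] c=[4]
create(d): bitmap=FFFFFFFF...... | a=[1, 0, 2, 3, 5, 6] c=[4] d=[7]
truncate(a, 3): bitmap=FFF.F..F...... | a=[1, 0, 2] c=[4] d=[7]
unlink(d): bitmap=FFF.F......... | a=[1, 0, 2] c=[4]

bitmap = FFF.F.........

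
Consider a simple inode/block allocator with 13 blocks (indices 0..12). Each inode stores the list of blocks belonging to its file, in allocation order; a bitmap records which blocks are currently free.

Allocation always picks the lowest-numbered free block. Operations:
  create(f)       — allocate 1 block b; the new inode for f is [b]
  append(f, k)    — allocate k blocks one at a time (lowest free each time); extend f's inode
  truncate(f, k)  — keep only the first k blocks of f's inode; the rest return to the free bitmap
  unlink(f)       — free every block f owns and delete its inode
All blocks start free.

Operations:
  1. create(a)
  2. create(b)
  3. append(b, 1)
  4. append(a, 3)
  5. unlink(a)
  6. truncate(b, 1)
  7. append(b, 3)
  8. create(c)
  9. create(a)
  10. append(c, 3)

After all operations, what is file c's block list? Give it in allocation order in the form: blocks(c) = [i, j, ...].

blocks(c) = [4, 6, 7, 8]

after create(a) → a:[0]  free=[F............]
after create(b) → a:[0], b:[1]  free=[FF...........]
after append(b, 1) → a:[0], b:[1, 2]  free=[FFF..........]
after append(a, 3) → a:[0, 3, 4, 5], b:[1, 2]  free=[FFFFFF.......]
after unlink(a) → b:[1, 2]  free=[.FF..........]
after truncate(b, 1) → b:[1]  free=[.F...........]
after append(b, 3) → b:[1, 0, 2, 3]  free=[FFFF.........]
after create(c) → b:[1, 0, 2, 3], c:[4]  free=[FFFFF........]
after create(a) → a:[5], b:[1, 0, 2, 3], c:[4]  free=[FFFFFF.......]
after append(c, 3) → a:[5], b:[1, 0, 2, 3], c:[4, 6, 7, 8]  free=[FFFFFFFFF....]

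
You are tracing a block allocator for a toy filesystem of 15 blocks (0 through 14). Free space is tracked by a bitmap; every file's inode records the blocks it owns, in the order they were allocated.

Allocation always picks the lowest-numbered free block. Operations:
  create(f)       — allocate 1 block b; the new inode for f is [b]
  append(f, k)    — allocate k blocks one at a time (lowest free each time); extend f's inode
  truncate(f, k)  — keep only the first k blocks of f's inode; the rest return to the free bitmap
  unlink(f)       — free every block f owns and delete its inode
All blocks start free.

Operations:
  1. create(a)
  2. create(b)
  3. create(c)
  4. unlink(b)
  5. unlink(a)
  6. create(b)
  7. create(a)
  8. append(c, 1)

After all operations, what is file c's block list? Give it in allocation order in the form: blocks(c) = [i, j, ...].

[1] create(a) — a=0 (map F..............)
[2] create(b) — a=0 b=1 (map FF.............)
[3] create(c) — a=0 b=1 c=2 (map FFF............)
[4] unlink(b) — a=0 c=2 (map F.F............)
[5] unlink(a) — c=2 (map ..F............)
[6] create(b) — b=0 c=2 (map F.F............)
[7] create(a) — a=1 b=0 c=2 (map FFF............)
[8] append(c, 1) — a=1 b=0 c=2,3 (map FFFF...........)

blocks(c) = [2, 3]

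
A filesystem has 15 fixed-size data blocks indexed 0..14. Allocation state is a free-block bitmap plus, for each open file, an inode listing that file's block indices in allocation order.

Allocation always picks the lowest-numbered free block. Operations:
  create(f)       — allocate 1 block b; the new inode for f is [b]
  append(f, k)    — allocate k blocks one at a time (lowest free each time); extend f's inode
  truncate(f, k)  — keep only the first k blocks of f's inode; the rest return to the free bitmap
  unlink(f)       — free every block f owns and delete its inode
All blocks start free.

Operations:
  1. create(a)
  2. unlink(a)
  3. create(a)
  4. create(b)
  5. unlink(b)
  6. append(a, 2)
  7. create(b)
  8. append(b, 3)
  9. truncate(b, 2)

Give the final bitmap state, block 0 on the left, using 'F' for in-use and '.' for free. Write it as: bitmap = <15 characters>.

  1. create(a)  ⇒  F..............  {a→[0]}
  2. unlink(a)  ⇒  ...............  {}
  3. create(a)  ⇒  F..............  {a→[0]}
  4. create(b)  ⇒  FF.............  {a→[0]; b→[1]}
  5. unlink(b)  ⇒  F..............  {a→[0]}
  6. append(a, 2)  ⇒  FFF............  {a→[0, 1, 2]}
  7. create(b)  ⇒  FFFF...........  {a→[0, 1, 2]; b→[3]}
  8. append(b, 3)  ⇒  FFFFFFF........  {a→[0, 1, 2]; b→[3, 4, 5, 6]}
  9. truncate(b, 2)  ⇒  FFFFF..........  {a→[0, 1, 2]; b→[3, 4]}

bitmap = FFFFF..........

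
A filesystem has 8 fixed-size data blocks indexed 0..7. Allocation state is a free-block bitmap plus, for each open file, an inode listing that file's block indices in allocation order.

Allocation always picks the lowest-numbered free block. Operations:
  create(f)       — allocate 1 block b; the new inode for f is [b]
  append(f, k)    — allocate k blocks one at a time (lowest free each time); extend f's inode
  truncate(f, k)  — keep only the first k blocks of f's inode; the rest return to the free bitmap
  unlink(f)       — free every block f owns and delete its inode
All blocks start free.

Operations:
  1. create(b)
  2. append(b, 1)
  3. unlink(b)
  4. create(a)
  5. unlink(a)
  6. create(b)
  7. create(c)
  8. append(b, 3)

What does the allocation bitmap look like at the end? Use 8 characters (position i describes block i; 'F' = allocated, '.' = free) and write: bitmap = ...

after create(b) → b:[0]  free=[F.......]
after append(b, 1) → b:[0, 1]  free=[FF......]
after unlink(b) →   free=[........]
after create(a) → a:[0]  free=[F.......]
after unlink(a) →   free=[........]
after create(b) → b:[0]  free=[F.......]
after create(c) → b:[0], c:[1]  free=[FF......]
after append(b, 3) → b:[0, 2, 3, 4], c:[1]  free=[FFFFF...]

bitmap = FFFFF...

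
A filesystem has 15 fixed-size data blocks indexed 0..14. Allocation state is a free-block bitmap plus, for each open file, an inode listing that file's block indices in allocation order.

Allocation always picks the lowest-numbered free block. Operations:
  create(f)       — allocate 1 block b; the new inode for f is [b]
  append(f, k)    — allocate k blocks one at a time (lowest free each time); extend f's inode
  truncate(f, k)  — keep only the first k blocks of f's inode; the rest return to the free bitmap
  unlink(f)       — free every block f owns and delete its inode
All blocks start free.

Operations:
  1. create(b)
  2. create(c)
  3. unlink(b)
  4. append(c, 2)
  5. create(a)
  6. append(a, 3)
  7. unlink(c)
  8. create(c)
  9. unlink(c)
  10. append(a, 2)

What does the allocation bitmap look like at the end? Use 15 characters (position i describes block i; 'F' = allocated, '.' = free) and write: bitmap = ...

bitmap = FF.FFFF........

[1] create(b) — b=0 (map F..............)
[2] create(c) — b=0 c=1 (map FF.............)
[3] unlink(b) — c=1 (map .F.............)
[4] append(c, 2) — c=1,0,2 (map FFF............)
[5] create(a) — a=3 c=1,0,2 (map FFFF...........)
[6] append(a, 3) — a=3,4,5,6 c=1,0,2 (map FFFFFFF........)
[7] unlink(c) — a=3,4,5,6 (map ...FFFF........)
[8] create(c) — a=3,4,5,6 c=0 (map F..FFFF........)
[9] unlink(c) — a=3,4,5,6 (map ...FFFF........)
[10] append(a, 2) — a=3,4,5,6,0,1 (map FF.FFFF........)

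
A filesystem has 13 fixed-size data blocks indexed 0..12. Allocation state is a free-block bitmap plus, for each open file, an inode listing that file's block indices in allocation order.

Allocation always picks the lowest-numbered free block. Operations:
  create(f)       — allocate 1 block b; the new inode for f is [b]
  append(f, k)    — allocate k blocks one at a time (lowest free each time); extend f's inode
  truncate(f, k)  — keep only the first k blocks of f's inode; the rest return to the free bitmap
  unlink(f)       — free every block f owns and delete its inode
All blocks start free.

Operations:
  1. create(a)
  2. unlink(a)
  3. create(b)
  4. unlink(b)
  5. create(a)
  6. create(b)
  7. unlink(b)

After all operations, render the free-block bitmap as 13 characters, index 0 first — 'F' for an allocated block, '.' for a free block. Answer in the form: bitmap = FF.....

  1. create(a)  ⇒  F............  {a→[0]}
  2. unlink(a)  ⇒  .............  {}
  3. create(b)  ⇒  F............  {b→[0]}
  4. unlink(b)  ⇒  .............  {}
  5. create(a)  ⇒  F............  {a→[0]}
  6. create(b)  ⇒  FF...........  {a→[0]; b→[1]}
  7. unlink(b)  ⇒  F............  {a→[0]}

bitmap = F............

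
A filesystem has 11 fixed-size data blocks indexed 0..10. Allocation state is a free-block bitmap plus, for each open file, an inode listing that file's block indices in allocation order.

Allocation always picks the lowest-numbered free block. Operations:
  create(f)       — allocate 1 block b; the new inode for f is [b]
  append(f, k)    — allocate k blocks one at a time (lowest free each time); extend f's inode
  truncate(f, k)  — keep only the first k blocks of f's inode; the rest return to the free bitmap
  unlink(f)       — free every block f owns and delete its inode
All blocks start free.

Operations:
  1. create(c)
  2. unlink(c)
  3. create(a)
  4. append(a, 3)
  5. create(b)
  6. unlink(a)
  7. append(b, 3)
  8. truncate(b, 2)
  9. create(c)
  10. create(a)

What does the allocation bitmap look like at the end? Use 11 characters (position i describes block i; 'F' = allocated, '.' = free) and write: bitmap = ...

bitmap = FFF.F......

create(c): bitmap=F.......... | c=[0]
unlink(c): bitmap=........... | 
create(a): bitmap=F.......... | a=[0]
append(a, 3): bitmap=FFFF....... | a=[0, 1, 2, 3]
create(b): bitmap=FFFFF...... | a=[0, 1, 2, 3] b=[4]
unlink(a): bitmap=....F...... | b=[4]
append(b, 3): bitmap=FFF.F...... | b=[4, 0, 1, 2]
truncate(b, 2): bitmap=F...F...... | b=[4, 0]
create(c): bitmap=FF..F...... | b=[4, 0] c=[1]
create(a): bitmap=FFF.F...... | a=[2] b=[4, 0] c=[1]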